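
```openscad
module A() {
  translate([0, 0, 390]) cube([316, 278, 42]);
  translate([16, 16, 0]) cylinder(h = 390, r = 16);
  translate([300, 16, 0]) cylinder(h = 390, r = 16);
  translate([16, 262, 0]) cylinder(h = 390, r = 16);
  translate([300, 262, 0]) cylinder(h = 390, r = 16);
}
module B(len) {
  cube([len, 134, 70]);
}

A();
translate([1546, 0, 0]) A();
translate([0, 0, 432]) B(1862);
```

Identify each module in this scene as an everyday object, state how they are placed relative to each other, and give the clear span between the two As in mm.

A is a stool. B is a beam. A beam spans the tops of two stools. The clear span between the two stools is 1230 mm.

Second stool starts at x = 1546; first ends at x = 316; clear span = 1546 − 316 = 1230 mm.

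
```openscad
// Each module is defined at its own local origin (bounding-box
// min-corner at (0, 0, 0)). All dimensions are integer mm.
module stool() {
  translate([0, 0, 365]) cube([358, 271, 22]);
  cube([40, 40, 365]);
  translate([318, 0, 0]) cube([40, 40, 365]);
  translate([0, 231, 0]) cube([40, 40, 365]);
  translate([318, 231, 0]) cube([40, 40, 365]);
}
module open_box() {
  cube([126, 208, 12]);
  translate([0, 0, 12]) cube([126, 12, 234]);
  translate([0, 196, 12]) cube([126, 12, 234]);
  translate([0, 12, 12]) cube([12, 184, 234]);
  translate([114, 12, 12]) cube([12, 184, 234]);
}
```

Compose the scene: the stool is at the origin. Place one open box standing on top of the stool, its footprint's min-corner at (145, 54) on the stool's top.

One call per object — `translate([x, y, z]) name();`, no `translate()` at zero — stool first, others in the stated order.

stool();
translate([145, 54, 387]) open_box();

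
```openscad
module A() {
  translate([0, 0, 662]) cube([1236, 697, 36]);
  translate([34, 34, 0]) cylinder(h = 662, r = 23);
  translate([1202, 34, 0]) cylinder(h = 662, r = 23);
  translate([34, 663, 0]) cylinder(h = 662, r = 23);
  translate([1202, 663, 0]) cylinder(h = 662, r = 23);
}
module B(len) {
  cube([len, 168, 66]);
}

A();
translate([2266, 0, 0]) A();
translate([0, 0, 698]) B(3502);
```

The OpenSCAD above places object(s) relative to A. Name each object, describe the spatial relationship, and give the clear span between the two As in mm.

A is a table. B is a beam. A beam spans the tops of two tables. The clear span between the two tables is 1030 mm.

Second table starts at x = 2266; first ends at x = 1236; clear span = 2266 − 1236 = 1030 mm.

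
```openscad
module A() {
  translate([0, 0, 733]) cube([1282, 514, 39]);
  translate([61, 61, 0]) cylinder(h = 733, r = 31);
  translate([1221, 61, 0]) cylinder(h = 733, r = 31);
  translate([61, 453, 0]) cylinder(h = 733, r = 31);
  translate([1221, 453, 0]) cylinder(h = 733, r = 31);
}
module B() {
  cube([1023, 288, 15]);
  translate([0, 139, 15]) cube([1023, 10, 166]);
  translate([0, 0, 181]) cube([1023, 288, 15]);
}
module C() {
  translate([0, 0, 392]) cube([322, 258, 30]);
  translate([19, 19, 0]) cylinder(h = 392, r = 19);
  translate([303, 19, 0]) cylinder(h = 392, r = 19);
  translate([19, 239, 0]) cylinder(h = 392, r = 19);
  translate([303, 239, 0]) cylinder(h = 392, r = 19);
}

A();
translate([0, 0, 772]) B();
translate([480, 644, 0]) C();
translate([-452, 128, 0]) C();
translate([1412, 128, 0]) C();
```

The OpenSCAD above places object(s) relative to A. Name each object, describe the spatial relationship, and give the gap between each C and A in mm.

Each stool's nearest face is 130 mm from the table's bounding box.

A is a table. B is an I-beam. C is a stool. The I-beam is on top of the table. Three stools sit around the table at the +y, −x, +x sides. The gap between each stool and the table is 130 mm.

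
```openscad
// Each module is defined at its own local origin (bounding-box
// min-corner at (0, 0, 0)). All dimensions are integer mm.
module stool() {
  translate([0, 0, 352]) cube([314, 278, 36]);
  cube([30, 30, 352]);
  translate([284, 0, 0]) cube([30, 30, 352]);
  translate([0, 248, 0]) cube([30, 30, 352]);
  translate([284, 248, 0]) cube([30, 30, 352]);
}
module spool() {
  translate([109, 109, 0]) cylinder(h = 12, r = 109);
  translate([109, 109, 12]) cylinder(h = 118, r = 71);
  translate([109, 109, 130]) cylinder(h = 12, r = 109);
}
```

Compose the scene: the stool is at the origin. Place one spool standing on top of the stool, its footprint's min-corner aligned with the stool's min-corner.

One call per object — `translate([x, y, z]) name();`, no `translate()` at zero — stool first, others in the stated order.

stool();
translate([0, 0, 388]) spool();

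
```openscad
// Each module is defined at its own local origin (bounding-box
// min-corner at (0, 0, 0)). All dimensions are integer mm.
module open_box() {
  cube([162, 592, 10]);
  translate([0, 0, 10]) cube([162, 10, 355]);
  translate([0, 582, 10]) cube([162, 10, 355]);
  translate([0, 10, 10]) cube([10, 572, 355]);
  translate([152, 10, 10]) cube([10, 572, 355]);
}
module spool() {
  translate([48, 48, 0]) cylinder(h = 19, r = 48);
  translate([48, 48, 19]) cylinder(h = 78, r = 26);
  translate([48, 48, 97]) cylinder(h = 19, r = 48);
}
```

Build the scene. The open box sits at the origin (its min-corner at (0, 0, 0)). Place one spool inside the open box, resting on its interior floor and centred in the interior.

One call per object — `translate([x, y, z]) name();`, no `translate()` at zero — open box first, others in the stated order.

open_box();
translate([33, 248, 10]) spool();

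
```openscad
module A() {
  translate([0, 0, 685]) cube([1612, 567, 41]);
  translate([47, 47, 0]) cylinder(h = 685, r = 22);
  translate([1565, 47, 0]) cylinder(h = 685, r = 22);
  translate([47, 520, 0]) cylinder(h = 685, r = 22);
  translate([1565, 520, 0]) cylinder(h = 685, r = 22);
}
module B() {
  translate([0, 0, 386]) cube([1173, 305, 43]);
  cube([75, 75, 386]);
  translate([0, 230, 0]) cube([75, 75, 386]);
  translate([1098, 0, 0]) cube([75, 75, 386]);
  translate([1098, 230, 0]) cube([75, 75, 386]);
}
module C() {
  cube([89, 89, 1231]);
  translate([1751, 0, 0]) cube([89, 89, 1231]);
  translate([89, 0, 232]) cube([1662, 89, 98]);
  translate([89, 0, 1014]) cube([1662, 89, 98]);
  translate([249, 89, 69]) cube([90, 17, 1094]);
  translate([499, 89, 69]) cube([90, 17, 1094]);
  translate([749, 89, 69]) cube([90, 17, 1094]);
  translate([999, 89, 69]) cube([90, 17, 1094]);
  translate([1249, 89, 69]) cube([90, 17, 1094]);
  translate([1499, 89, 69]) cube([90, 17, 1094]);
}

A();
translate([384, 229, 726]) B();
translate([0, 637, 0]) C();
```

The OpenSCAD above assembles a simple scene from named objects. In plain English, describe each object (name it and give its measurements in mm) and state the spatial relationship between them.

A is a table with a 1612×567 mm rectangular top, 41 mm thick, top surface at z = 726 mm, supported by four round legs of 44 mm diameter, each leg's bounding box inset 25 mm from the nearest pair of top edges, running from the floor.

B is a long wooden bench with a 1173 mm (x) × 305 mm (y) seat, 43 mm thick, its top surface 429 mm above the floor. Four 75 mm square legs at the seat corners, flush with the edges, run from z = 0 to the seat underside.

C is a fence section. Two 89×89 mm posts, 1231 mm tall, stand on the floor with a clear span of 1662 mm between their inner faces. Two horizontal rails of 89×98 mm section span the gap between the posts with their undersides at z = 232 mm and z = 1014 mm, flush with the posts' −y face. 6 pickets, each 90 mm wide, 17 mm thick and 1094 mm tall, are fixed to the +y face of the rails with their bottoms at z = 69 mm, evenly spaced across the span with equal gaps (rounded down to the nearest mm) at the −x end and between each pair — any rounding remainder accumulates at the +x end.

The bench is on top of the table. The fence section is on the floor beside the table on its +y side.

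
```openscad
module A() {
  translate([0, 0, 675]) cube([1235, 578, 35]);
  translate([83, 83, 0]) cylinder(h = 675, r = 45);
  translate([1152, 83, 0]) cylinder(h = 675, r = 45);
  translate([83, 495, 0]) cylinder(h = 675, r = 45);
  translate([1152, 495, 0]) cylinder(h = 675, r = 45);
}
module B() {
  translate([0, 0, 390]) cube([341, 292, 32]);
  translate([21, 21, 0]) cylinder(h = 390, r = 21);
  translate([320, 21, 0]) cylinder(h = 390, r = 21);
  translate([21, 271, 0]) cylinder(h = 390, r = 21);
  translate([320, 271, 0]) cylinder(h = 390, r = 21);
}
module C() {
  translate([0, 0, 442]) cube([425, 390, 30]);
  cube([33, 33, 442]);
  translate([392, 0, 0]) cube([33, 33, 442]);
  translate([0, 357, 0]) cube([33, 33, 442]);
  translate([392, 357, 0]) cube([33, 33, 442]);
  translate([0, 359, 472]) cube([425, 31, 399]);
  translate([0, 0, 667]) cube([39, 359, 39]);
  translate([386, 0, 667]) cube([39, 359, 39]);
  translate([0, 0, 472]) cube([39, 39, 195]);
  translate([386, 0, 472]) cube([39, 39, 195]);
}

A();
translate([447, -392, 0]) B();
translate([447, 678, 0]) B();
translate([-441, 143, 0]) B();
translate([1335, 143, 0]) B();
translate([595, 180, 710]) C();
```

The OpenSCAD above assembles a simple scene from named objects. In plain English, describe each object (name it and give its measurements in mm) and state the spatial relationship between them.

A is a table with a 1235×578 mm rectangular top, 35 mm thick, top surface at z = 710 mm, supported by four round legs of 90 mm diameter, each leg's bounding box inset 38 mm from the nearest pair of top edges, running from the floor.

B is a four-legged stool. The seat is 341×292 mm, 32 mm thick, top at z = 422 mm. It stands on four round legs, each 42 mm in diameter, from z = 0 to the seat underside, each leg's axis is inset half a diameter from the nearest pair of seat edges (so the leg's bounding box is flush with the corner).

C is a chair: 425×390 mm seat, 30 mm thick, top at z = 472 mm, on four 33 mm square corner legs flush with the seat edges. A 31 mm thick backrest slab spans the full seat width, extending 399 mm above the seat top, its back face flush with the seat's +y edge. Two armrests of 39×39 mm section run along each side from the seat's front edge to the front of the backrest, top faces 234 mm above the seat top and outer faces flush with the seat's x-edges; a 39×39 mm post under the front of each armrest stands on the seat at the front corner.

Four stools sit around the table at the −y, +y, −x, +x sides. The chair is on top of the table.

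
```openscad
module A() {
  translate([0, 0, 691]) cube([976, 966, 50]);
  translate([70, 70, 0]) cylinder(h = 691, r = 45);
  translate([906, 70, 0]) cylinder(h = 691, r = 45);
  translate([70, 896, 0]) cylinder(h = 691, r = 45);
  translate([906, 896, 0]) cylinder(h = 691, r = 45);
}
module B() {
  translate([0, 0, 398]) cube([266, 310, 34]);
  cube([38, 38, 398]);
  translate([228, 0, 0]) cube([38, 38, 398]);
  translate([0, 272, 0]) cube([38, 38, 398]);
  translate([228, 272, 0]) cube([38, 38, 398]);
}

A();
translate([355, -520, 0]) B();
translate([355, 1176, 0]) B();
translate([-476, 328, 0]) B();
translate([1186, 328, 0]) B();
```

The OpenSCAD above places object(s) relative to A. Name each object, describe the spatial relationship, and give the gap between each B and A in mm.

Each stool's nearest face is 210 mm from the table's bounding box.

A is a table. B is a stool. Four stools sit around the table at the −y, +y, −x, +x sides. The gap between each stool and the table is 210 mm.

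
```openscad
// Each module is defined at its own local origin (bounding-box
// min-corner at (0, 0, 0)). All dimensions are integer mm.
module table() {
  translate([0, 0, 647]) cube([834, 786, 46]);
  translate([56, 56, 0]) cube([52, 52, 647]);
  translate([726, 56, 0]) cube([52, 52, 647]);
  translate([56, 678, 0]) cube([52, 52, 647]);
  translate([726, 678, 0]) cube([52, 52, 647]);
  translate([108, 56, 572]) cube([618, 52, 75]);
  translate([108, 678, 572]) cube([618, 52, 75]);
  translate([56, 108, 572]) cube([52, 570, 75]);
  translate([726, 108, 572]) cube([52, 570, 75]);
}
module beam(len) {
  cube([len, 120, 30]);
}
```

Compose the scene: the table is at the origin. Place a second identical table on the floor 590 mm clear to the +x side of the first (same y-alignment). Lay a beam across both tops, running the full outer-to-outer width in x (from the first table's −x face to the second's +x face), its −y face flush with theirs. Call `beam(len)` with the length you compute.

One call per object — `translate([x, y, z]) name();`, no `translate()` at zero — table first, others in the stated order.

table();
translate([1424, 0, 0]) table();
translate([0, 0, 693]) beam(2258);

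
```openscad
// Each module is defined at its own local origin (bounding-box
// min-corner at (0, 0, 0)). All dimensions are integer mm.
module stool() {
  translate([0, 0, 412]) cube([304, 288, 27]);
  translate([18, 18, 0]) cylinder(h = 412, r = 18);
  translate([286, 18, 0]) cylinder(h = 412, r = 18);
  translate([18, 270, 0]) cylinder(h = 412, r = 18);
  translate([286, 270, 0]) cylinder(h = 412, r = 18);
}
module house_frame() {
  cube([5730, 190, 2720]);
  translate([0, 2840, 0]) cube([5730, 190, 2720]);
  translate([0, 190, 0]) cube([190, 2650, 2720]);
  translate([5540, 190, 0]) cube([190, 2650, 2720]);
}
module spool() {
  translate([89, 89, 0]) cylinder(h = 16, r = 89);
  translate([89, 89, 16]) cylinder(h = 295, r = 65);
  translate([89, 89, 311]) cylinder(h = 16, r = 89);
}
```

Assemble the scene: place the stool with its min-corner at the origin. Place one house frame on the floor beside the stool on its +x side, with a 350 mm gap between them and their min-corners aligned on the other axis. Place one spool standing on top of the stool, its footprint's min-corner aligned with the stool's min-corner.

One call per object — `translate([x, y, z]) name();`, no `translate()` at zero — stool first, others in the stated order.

stool();
translate([654, 0, 0]) house_frame();
translate([0, 0, 439]) spool();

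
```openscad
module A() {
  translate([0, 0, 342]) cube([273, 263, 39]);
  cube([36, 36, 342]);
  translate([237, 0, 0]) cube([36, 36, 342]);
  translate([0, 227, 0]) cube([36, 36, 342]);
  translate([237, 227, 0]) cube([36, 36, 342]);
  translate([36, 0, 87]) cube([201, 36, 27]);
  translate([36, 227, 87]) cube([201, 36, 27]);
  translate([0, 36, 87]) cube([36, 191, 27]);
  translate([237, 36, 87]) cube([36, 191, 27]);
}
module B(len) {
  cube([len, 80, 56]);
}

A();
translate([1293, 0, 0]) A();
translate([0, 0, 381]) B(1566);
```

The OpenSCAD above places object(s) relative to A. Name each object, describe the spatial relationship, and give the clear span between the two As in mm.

A is a stool. B is a beam. A beam spans the tops of two stools. The clear span between the two stools is 1020 mm.

Second stool starts at x = 1293; first ends at x = 273; clear span = 1293 − 273 = 1020 mm.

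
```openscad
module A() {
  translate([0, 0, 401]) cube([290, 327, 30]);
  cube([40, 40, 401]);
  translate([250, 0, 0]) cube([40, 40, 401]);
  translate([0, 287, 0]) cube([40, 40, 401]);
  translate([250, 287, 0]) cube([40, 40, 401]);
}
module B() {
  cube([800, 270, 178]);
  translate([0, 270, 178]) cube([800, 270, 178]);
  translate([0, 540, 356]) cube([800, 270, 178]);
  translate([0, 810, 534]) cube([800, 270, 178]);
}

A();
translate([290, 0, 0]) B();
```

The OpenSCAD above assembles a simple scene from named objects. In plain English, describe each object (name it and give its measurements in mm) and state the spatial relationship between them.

A is a four-legged stool. The seat is a 290×327×30 mm slab whose top surface is at z = 431 mm; four square legs, each 40×40 mm in cross-section, run from the floor (z = 0) to the underside of the seat, each flush with a corner of the seat.

B is a straight staircase of 4 solid steps. Each step is 800 mm wide (x), 270 mm deep (y, the going) and 178 mm tall (the rise). The first step rests on the floor; each subsequent step sits one going further in +y and one rise higher in +z, directly behind and above the previous step with no overlap.

The staircase is against the stool's +x side, with their −y faces flush.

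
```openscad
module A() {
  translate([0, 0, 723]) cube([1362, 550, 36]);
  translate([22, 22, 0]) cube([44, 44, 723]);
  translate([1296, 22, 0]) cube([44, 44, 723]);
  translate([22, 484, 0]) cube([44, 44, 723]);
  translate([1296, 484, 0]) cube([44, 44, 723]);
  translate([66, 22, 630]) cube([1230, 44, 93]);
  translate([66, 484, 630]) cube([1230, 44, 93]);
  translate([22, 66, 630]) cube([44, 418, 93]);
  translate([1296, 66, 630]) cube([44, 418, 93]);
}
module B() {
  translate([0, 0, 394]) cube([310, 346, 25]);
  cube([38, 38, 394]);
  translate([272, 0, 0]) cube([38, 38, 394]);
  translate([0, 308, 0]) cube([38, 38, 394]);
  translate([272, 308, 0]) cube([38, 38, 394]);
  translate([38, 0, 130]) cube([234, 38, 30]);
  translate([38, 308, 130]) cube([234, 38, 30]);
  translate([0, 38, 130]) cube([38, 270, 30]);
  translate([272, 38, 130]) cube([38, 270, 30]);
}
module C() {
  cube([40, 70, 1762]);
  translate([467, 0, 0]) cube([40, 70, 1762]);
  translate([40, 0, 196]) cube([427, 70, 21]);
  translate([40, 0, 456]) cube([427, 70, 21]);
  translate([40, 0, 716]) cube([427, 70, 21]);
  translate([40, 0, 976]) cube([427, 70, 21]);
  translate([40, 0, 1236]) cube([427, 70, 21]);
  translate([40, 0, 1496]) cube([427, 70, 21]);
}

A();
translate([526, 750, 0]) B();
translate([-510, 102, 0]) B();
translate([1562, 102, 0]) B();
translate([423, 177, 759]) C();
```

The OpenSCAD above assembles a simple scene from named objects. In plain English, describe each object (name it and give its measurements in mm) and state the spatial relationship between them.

A is a table: top 1362 mm (x) × 550 mm (y), 36 mm thick, upper face at z = 759 mm, on four 44×44 mm square legs, each inset 22 mm from the nearest pair of top edges, running from z = 0 to the bottom of the top. Four apron rails, 44 mm thick and 93 mm tall, run between adjacent legs with their top edges flush with the underside of the top and their outer faces flush with the legs' outer faces.

B is a simple wooden stool: a rectangular seat 310 mm (x) by 346 mm (y), 25 mm thick, top face at z = 419 mm, on four square legs, each 38×38 mm in cross-section. The legs rest on z = 0, each flush with a corner of the seat. Four stretchers, 38 mm wide and 30 mm tall, connect adjacent legs with their undersides at z = 130 mm, each running between the inner faces of the legs it joins and aligned with the legs' outer faces on the other axis.

C is a wooden ladder with two side rails of 40×70 mm section and 1762 mm height, set 507 mm apart overall. Between them run 6 rectangular rungs (70 mm deep, 21 mm thick), front faces flush with the rails' −y face. The bottom of the first rung is 196 mm above the floor and each subsequent rung is 260 mm higher than the one below.

Three stools sit around the table at the +y, −x, +x sides. The ladder is on top of the table.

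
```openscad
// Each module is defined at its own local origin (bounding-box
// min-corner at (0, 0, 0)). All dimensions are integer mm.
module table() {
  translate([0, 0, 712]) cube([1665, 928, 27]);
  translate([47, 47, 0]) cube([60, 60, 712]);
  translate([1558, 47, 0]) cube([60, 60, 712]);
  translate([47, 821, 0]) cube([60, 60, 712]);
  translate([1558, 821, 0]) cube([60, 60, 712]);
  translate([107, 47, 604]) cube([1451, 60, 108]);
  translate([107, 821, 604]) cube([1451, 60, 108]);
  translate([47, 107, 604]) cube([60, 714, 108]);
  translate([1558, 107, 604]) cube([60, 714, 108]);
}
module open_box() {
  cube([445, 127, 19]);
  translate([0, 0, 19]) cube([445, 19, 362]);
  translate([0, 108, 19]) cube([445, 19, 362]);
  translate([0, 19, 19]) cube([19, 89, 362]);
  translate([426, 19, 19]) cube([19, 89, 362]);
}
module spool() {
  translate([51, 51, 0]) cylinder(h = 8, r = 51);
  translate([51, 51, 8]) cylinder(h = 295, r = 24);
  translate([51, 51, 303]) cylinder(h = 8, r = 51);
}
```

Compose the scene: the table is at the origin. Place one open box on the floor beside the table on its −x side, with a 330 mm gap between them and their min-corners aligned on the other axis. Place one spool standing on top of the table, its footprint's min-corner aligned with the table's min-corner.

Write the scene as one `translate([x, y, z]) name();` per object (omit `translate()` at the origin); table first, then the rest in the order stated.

table();
translate([-775, 0, 0]) open_box();
translate([0, 0, 739]) spool();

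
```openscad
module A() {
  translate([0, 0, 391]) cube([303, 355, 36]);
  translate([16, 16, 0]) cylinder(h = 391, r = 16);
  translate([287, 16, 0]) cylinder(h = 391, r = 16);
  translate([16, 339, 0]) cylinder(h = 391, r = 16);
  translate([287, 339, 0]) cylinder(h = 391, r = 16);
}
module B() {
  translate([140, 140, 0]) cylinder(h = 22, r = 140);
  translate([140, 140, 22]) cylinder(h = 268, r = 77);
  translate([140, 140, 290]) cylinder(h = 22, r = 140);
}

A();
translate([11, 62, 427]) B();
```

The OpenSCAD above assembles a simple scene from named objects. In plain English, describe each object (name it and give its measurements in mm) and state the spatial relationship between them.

A is a simple wooden stool: a rectangular seat 303 mm (x) by 355 mm (y), 36 mm thick, top face at z = 427 mm, on four round legs, each 32 mm in diameter. The legs rest on z = 0, each leg's axis is inset half a diameter from the nearest pair of seat edges (so the leg's bounding box is flush with the corner).

B is a spool: two coaxial disc flanges of radius 140 mm and thickness 22 mm, joined by a core cylinder of radius 77 mm and height 268 mm. The lower flange rests on z = 0 and the three cylinders share a vertical axis.

The spool is on top of the stool.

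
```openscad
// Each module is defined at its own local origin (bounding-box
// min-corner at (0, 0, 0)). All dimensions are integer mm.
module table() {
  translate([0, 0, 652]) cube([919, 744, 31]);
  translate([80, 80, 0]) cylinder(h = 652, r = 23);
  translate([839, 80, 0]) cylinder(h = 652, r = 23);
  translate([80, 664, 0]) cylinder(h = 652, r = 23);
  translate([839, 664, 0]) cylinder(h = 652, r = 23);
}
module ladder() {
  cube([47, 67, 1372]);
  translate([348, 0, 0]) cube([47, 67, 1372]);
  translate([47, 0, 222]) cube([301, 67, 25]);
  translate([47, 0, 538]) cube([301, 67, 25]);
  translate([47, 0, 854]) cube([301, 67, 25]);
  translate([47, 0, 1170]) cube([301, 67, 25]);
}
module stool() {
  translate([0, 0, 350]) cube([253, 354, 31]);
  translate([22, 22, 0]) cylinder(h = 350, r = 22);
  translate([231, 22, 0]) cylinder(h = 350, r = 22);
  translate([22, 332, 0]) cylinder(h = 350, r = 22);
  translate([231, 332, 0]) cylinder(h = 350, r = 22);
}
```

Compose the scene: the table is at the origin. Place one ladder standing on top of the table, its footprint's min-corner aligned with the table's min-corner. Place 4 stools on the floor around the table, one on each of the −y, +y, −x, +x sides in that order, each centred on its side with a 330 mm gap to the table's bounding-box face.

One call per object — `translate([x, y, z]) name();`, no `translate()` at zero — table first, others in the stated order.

table();
translate([0, 0, 683]) ladder();
translate([333, -684, 0]) stool();
translate([333, 1074, 0]) stool();
translate([-583, 195, 0]) stool();
translate([1249, 195, 0]) stool();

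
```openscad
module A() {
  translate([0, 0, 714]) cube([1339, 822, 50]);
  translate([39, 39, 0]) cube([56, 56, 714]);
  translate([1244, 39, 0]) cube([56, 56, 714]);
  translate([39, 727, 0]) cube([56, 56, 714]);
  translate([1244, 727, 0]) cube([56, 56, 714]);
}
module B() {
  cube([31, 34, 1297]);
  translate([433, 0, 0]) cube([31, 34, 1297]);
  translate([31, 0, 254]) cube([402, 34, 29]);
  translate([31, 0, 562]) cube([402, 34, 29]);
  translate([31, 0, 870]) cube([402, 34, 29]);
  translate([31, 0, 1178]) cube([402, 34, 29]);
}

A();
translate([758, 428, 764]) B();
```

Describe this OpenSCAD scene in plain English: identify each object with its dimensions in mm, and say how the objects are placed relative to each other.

A is a rectangular dining table. The top is 1339×822×50 mm with its upper surface at z = 764 mm. It stands on four 56×56 mm square legs, each inset 39 mm from the nearest pair of top edges, running from the floor to the underside of the top.

B is a wooden ladder with two side rails of 31×34 mm section and 1297 mm height, set 464 mm apart overall. Between them run 4 rectangular rungs (34 mm deep, 29 mm thick), front faces flush with the rails' −y face. The bottom of the first rung is 254 mm above the floor and each subsequent rung is 308 mm higher than the one below.

The ladder is on top of the table.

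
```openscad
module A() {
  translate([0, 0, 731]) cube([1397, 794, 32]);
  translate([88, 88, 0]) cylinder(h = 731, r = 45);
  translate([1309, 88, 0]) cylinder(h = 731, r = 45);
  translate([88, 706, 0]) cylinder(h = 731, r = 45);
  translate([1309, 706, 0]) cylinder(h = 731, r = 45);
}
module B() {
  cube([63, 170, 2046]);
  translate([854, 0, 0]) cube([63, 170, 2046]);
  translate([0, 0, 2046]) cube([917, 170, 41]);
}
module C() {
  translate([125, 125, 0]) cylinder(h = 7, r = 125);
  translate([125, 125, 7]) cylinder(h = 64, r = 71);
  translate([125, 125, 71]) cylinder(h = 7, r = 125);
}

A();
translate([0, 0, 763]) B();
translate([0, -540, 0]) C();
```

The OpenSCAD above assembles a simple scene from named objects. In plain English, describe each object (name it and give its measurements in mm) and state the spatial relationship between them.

A is a table: top 1397 mm (x) × 794 mm (y), 32 mm thick, upper face at z = 763 mm, on four round legs of 90 mm diameter, each leg's bounding box inset 43 mm from the nearest pair of top edges, running from z = 0 to the bottom of the top.

B is a door frame. The clear opening is 791 mm wide and 2046 mm high. Two 63 mm wide jambs, 170 mm deep, stand either side of the opening from the floor to the top of the opening. A 41 mm thick head sits across the top of both jambs, spanning the full outside width of the frame.

C is a spool: two coaxial disc flanges of radius 125 mm and thickness 7 mm, joined by a core cylinder of radius 71 mm and height 64 mm. The lower flange rests on z = 0 and the three cylinders share a vertical axis.

The door frame is on top of the table. The spool is on the floor beside the table on its −y side.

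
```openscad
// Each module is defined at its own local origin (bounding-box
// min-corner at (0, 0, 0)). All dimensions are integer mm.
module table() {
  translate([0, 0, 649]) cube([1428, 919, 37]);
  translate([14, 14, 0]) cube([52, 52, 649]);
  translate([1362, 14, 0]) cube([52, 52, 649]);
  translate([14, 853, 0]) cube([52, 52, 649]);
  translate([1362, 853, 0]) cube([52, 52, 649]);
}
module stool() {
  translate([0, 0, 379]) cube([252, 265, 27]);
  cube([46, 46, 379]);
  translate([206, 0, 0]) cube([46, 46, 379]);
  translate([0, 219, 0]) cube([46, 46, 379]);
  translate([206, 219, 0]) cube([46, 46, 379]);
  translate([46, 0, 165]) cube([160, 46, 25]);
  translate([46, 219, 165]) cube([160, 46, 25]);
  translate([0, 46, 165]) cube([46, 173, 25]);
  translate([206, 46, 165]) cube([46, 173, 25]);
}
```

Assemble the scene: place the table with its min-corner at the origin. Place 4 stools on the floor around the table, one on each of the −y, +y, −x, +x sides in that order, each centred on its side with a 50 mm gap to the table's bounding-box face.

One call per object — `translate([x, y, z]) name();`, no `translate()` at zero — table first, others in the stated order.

table();
translate([588, -315, 0]) stool();
translate([588, 969, 0]) stool();
translate([-302, 327, 0]) stool();
translate([1478, 327, 0]) stool();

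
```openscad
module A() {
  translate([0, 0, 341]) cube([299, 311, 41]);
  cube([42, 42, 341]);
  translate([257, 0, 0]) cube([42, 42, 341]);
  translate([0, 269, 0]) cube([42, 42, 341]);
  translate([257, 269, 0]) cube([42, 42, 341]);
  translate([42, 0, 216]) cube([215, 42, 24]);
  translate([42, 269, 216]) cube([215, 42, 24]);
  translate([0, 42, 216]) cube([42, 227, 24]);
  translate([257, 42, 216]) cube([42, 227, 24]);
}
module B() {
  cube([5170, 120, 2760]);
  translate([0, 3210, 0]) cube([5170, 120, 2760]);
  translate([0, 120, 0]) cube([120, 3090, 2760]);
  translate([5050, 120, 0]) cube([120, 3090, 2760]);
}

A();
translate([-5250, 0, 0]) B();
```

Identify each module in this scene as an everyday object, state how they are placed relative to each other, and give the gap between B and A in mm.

The house frame's nearest face is 80 mm from the stool's −x face.

A is a stool. B is a house frame. The house frame is on the floor beside the stool on its −x side. The gap between the house frame and the stool is 80 mm.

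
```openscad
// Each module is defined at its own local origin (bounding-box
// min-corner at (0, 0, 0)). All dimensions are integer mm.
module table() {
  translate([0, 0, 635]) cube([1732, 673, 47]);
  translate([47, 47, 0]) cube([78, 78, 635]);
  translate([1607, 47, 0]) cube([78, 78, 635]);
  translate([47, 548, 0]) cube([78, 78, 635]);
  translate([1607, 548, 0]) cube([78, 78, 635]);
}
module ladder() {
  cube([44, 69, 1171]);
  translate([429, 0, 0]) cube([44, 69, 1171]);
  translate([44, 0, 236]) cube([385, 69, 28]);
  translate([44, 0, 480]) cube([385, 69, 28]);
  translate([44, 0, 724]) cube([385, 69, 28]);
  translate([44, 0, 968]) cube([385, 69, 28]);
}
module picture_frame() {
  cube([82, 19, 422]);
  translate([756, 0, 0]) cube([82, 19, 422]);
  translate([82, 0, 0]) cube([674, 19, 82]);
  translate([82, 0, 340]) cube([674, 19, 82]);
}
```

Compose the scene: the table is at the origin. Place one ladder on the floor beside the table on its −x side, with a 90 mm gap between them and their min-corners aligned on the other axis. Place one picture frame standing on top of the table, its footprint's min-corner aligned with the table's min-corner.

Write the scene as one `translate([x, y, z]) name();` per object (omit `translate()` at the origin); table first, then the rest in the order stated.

table();
translate([-563, 0, 0]) ladder();
translate([0, 0, 682]) picture_frame();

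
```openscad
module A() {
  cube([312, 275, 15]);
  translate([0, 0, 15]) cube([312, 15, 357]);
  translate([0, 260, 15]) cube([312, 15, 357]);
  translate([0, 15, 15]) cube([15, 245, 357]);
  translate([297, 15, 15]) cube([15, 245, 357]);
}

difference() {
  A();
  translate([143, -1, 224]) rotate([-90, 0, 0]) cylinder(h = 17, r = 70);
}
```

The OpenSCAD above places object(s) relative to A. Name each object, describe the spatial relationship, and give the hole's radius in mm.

A is an open box. The open box has a circular hole through its front wall. The hole's radius is 70 mm.

The subtracted cylinder has r = 70 mm.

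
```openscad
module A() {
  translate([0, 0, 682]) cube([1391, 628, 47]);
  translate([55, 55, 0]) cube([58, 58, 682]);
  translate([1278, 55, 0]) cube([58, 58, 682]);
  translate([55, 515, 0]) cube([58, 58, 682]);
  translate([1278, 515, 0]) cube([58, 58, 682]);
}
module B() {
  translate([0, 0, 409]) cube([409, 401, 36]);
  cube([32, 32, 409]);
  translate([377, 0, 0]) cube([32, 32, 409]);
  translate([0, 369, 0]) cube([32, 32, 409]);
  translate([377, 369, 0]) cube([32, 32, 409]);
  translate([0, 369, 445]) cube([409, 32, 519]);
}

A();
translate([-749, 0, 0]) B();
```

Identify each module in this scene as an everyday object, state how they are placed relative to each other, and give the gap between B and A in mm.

A is a table. B is a chair. The chair is on the floor beside the table on its −x side. The gap between the chair and the table is 340 mm.

The chair's nearest face is 340 mm from the table's −x face.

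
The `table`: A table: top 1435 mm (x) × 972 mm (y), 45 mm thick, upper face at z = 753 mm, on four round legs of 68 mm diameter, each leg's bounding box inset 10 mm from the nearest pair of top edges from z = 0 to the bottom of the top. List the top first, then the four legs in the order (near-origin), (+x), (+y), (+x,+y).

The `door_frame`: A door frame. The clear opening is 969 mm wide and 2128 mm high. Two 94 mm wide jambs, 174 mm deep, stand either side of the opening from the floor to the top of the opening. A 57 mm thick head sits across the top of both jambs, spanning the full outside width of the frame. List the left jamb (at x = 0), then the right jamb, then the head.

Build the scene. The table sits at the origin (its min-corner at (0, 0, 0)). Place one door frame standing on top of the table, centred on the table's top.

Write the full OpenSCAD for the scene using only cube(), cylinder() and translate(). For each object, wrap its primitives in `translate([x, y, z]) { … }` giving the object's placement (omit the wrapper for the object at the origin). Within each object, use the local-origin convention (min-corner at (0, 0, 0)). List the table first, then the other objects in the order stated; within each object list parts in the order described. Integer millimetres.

translate([0, 0, 708]) cube([1435, 972, 45]);
translate([44, 44, 0]) cylinder(h = 708, r = 34);
translate([1391, 44, 0]) cylinder(h = 708, r = 34);
translate([44, 928, 0]) cylinder(h = 708, r = 34);
translate([1391, 928, 0]) cylinder(h = 708, r = 34);
translate([139, 399, 753]) {
  cube([94, 174, 2128]);
  translate([1063, 0, 0]) cube([94, 174, 2128]);
  translate([0, 0, 2128]) cube([1157, 174, 57]);
}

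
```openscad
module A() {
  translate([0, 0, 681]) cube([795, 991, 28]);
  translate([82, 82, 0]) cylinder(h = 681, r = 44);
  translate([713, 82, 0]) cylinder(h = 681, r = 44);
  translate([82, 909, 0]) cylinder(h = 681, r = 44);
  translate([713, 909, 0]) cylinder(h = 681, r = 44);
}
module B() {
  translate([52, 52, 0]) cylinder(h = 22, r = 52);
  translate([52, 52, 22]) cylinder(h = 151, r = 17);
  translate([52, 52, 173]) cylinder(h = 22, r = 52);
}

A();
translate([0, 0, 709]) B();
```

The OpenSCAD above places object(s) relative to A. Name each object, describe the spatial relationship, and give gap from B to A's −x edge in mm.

A is a table. B is a spool. The spool is on top of the table. The gap from the spool to the table's −x edge is 0 mm.

The spool's min-x is at 0; the table's min-x is 0; gap = 0 mm.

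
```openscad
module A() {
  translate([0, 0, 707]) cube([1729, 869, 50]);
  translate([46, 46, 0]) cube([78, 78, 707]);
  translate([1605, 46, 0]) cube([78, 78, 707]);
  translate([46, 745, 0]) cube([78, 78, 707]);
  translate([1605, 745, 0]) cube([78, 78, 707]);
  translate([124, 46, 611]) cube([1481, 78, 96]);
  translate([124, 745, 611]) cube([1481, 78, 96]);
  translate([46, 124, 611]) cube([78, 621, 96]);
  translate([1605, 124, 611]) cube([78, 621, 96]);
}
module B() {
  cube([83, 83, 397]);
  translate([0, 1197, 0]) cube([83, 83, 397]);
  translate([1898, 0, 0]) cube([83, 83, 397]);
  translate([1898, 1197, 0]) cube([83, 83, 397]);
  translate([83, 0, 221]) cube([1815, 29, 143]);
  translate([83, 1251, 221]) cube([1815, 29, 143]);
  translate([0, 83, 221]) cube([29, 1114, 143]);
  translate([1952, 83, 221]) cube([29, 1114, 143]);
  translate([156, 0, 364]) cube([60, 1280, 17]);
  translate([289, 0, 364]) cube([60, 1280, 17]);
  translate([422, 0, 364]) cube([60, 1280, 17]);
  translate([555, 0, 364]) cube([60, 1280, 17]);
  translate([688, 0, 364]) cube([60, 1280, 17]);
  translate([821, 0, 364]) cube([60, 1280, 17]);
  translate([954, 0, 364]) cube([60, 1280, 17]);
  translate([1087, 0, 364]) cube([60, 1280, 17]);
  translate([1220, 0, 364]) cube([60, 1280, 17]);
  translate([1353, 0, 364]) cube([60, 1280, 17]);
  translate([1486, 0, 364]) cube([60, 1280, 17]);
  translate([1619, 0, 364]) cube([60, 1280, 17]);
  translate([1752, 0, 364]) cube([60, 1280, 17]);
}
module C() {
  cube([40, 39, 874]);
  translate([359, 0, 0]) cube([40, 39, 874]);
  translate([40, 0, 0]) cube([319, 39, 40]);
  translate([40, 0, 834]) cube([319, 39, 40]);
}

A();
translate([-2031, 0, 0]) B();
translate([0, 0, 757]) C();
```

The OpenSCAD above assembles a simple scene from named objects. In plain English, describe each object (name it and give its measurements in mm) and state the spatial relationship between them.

A is a table with a 1729×869 mm rectangular top, 50 mm thick, top surface at z = 757 mm, supported by four 78×78 mm square legs, each inset 46 mm from the nearest pair of top edges, running from the floor. Four apron rails, 78 mm thick and 96 mm tall, run between adjacent legs with their top edges flush with the underside of the top and their outer faces flush with the legs' outer faces.

B is a bed frame 1981 mm long (x) by 1280 mm wide (y). Four 83×83 mm corner posts, 397 mm tall, at the corners of the footprint. Four rails of 29 mm thickness and 143 mm height run between adjacent posts with their undersides at z = 221 mm, their outer faces flush with the outside of the frame (the two x-running rails run between the posts' inner faces; the two y-running rails run between the posts' inner faces). 13 slats, each 60 mm wide (x) and 17 mm thick, lie across the top of the two x-running rails, running the full 1280 mm width of the frame in y; the slats are evenly spaced along x between the inner faces of the end posts with equal gaps (rounded down to the nearest mm) at the −x end and between each pair — any rounding remainder accumulates at the +x end.

C is a picture frame with a 319×794 mm rectangular opening (x by z) and a uniform 40 mm border on every side. Frame depth is 39 mm along y. It is built from two vertical stiles running the full outside height and two horizontal rails spanning the gap between the stiles.

The bed frame is on the floor beside the table on its −x side. The picture frame is on top of the table.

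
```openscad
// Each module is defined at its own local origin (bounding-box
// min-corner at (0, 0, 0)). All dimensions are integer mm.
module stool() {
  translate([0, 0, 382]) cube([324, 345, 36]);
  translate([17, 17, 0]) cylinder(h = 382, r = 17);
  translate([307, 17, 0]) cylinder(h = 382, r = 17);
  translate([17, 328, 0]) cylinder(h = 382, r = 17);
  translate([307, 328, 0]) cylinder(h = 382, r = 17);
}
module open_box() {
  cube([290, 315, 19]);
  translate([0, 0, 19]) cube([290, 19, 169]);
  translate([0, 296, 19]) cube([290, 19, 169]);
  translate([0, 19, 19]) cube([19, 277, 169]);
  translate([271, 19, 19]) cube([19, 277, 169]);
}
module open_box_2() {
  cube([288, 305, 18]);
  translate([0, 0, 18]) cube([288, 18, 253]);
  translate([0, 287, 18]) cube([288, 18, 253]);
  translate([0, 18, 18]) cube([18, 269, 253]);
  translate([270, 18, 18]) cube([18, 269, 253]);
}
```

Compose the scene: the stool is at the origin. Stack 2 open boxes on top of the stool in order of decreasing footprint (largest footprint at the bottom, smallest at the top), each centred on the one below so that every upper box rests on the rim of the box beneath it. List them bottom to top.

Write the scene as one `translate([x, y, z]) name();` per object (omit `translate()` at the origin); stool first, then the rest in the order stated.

stool();
translate([17, 15, 418]) open_box();
translate([18, 20, 606]) open_box_2();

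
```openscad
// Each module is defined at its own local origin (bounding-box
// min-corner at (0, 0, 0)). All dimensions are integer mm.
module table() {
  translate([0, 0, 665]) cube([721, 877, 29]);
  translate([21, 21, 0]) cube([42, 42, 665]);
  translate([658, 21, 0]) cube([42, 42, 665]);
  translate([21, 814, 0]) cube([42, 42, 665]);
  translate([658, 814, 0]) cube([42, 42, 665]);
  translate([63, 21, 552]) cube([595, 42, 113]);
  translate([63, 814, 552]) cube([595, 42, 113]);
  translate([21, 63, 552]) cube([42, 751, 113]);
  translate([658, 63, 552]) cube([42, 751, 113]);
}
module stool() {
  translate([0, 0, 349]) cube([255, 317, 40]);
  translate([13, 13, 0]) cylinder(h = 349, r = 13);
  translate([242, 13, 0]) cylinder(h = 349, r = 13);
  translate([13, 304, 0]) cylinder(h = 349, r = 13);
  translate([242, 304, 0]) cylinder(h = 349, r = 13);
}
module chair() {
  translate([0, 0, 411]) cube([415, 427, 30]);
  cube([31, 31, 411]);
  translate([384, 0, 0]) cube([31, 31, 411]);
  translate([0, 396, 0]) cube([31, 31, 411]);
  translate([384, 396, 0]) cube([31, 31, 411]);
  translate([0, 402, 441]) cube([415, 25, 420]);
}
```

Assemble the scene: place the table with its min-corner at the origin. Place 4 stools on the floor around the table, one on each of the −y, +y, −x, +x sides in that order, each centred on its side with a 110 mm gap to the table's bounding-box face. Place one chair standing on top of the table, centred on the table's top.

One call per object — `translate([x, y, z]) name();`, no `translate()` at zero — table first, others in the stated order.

table();
translate([233, -427, 0]) stool();
translate([233, 987, 0]) stool();
translate([-365, 280, 0]) stool();
translate([831, 280, 0]) stool();
translate([153, 225, 694]) chair();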